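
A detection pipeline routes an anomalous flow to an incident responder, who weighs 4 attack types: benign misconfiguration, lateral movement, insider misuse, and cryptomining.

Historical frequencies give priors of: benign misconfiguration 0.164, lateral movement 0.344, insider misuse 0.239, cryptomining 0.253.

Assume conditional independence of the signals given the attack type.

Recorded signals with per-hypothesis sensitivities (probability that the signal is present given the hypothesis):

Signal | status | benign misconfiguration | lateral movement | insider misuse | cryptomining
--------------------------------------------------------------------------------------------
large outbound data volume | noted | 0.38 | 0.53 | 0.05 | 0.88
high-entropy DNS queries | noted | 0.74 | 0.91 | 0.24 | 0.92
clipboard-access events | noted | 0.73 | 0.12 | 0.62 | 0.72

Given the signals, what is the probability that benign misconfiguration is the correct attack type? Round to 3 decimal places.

For each hypothesis, the unnormalized posterior weight is prior × product of the signal likelihoods:
  benign misconfiguration: 0.164 × 0.38 × 0.74 × 0.73 = 0.033665
  lateral movement: 0.344 × 0.53 × 0.91 × 0.12 = 0.019909
  insider misuse: 0.239 × 0.05 × 0.24 × 0.62 = 0.0017782
  cryptomining: 0.253 × 0.88 × 0.92 × 0.72 = 0.14748
Normalizing constant Z = 0.033665 + 0.019909 + 0.0017782 + 0.14748 = 0.20283.
P(benign misconfiguration | evidence) = 0.033665 / 0.20283 ≈ 0.166.

0.166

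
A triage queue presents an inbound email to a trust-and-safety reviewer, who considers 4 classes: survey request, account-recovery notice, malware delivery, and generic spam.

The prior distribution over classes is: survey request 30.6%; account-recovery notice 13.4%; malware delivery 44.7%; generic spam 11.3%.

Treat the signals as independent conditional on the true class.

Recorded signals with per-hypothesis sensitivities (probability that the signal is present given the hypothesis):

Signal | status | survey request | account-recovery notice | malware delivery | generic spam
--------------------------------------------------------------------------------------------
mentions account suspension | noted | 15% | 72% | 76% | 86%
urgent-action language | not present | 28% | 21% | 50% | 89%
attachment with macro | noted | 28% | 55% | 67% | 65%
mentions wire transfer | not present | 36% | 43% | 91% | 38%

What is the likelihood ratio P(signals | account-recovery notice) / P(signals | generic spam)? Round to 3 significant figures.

4.68

Take the product of per-signal likelihoods under each hypothesis (using 1 − P(present | H) for each absent signal), then divide.
  account-recovery notice: 0.72 × (1 − 0.21) × 0.55 × (1 − 0.43) = 0.17832
  generic spam: 0.86 × (1 − 0.89) × 0.65 × (1 − 0.38) = 0.038124
Bayes factor = 0.17832 / 0.038124 ≈ 4.68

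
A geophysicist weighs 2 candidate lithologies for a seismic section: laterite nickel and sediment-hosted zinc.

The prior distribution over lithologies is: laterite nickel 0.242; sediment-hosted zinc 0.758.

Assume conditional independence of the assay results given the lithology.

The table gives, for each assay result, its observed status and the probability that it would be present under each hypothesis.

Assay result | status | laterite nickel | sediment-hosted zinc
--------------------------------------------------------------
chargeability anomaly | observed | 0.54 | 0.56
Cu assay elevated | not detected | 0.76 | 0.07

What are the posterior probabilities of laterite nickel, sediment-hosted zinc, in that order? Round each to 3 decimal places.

By Bayes' rule with conditional independence, the unnormalized weight for each hypothesis is prior × ∏ likelihoods (using 1 − P(present | H) for each absent assay result):
  laterite nickel: 0.242 × 0.54 × (1 − 0.76) = 0.031363
  sediment-hosted zinc: 0.758 × 0.56 × (1 − 0.07) = 0.39477
Normalizing constant Z = 0.031363 + 0.39477 = 0.42613.
P(laterite nickel | evidence) = 0.031363 / 0.42613 ≈ 0.074
P(sediment-hosted zinc | evidence) = 0.39477 / 0.42613 ≈ 0.926

0.074, 0.926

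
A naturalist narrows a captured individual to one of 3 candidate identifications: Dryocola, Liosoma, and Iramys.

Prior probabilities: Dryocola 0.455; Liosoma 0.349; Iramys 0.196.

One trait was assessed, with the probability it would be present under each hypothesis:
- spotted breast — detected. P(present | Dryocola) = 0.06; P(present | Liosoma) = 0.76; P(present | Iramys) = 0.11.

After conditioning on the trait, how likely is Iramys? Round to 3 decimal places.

0.069

For each hypothesis, the unnormalized posterior weight is prior × likelihood:
  Dryocola: 0.455 × 0.06 = 0.0273
  Liosoma: 0.349 × 0.76 = 0.26524
  Iramys: 0.196 × 0.11 = 0.02156
Marginal likelihood of the evidence = 0.3141.
P(Iramys | evidence) = 0.02156 / 0.3141 ≈ 0.069.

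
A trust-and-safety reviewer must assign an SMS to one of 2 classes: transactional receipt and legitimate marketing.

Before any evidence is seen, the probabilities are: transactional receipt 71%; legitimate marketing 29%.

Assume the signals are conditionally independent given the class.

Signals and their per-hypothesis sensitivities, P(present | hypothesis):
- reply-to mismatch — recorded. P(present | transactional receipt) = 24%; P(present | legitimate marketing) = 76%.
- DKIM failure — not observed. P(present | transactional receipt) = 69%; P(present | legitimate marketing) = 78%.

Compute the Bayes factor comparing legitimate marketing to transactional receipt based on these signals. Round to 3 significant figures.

2.25

Joint likelihood of the signal pattern under each hypothesis (using 1 − P(present | H) for each absent signal):
  legitimate marketing: 0.76 × (1 − 0.78) = 0.1672
  transactional receipt: 0.24 × (1 − 0.69) = 0.0744
Bayes factor = 0.1672 / 0.0744 ≈ 2.25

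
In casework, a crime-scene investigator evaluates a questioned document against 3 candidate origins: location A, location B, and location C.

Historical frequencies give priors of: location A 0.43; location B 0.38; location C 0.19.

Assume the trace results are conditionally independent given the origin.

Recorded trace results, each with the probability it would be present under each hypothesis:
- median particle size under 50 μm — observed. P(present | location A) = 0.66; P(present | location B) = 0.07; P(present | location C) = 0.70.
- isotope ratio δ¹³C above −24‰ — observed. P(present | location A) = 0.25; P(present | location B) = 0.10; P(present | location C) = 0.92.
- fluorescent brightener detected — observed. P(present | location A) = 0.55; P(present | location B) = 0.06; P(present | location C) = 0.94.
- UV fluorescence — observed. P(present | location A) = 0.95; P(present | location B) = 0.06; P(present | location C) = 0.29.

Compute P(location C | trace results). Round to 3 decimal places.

0.474

For each hypothesis, the unnormalized posterior weight is prior × product of the trace result likelihoods:
  location A: 0.43 × 0.66 × 0.25 × 0.55 × 0.95 = 0.037071
  location B: 0.38 × 0.07 × 0.10 × 0.06 × 0.06 = 9.576e-06
  location C: 0.19 × 0.70 × 0.92 × 0.94 × 0.29 = 0.033355
Normalizing constant Z = 0.037071 + 9.576e-06 + 0.033355 = 0.070436.
P(location C | evidence) = 0.033355 / 0.070436 ≈ 0.474.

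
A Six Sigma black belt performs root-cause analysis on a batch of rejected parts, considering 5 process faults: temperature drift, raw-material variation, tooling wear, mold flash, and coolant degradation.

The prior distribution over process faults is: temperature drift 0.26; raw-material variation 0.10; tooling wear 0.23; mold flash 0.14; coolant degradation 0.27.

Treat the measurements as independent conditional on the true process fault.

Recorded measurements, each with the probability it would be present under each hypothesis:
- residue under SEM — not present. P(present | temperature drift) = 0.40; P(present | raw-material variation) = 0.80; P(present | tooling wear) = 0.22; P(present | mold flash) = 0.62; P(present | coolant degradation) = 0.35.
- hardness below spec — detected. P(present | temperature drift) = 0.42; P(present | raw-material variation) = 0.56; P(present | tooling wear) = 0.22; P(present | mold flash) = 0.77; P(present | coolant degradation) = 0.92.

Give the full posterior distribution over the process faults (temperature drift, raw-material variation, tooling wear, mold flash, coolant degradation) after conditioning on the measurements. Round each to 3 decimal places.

For each hypothesis, the unnormalized posterior weight is prior × product of the measurement likelihoods (using 1 − P(present | H) for each absent measurement):
  temperature drift: 0.26 × (1 − 0.40) × 0.42 = 0.06552
  raw-material variation: 0.10 × (1 − 0.80) × 0.56 = 0.0112
  tooling wear: 0.23 × (1 − 0.22) × 0.22 = 0.039468
  mold flash: 0.14 × (1 − 0.62) × 0.77 = 0.040964
  coolant degradation: 0.27 × (1 − 0.35) × 0.92 = 0.16146
The unnormalized weights sum to 0.31861.
P(temperature drift | evidence) = 0.06552 / 0.31861 ≈ 0.206
P(raw-material variation | evidence) = 0.0112 / 0.31861 ≈ 0.035
P(tooling wear | evidence) = 0.039468 / 0.31861 ≈ 0.124
P(mold flash | evidence) = 0.040964 / 0.31861 ≈ 0.129
P(coolant degradation | evidence) = 0.16146 / 0.31861 ≈ 0.507

0.206, 0.035, 0.124, 0.129, 0.507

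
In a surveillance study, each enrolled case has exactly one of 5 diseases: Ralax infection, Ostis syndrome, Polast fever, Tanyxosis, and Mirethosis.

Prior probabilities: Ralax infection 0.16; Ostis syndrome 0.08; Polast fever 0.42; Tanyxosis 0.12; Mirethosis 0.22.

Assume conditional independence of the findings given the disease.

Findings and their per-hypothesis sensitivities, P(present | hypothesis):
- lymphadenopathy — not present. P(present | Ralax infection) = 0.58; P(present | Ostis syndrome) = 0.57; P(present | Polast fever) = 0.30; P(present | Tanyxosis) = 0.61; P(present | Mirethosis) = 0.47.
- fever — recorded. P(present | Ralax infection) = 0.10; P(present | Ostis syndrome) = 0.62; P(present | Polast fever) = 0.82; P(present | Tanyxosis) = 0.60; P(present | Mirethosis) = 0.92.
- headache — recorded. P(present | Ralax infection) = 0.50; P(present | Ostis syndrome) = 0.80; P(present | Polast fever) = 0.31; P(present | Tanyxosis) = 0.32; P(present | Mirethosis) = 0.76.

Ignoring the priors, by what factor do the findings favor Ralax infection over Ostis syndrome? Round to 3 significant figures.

0.0985

Take the product of per-finding likelihoods under each hypothesis (using 1 − P(present | H) for each absent finding), then divide.
  Ralax infection: (1 − 0.58) × 0.10 × 0.50 = 0.021
  Ostis syndrome: (1 − 0.57) × 0.62 × 0.80 = 0.21328
Bayes factor = 0.021 / 0.21328 ≈ 0.0985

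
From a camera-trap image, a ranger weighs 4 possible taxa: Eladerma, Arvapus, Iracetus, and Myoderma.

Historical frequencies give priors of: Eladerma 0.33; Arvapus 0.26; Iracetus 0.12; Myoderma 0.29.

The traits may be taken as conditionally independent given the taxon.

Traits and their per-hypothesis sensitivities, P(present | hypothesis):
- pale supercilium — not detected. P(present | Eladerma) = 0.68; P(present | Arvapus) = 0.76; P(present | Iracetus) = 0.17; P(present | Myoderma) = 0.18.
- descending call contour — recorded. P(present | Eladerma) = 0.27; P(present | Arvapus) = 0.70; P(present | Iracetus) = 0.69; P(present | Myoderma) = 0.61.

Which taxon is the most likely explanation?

Myoderma

For each hypothesis, the unnormalized posterior weight is prior × product of the trait likelihoods (using 1 − P(present | H) for each absent trait):
  Eladerma: 0.33 × (1 − 0.68) × 0.27 = 0.028512
  Arvapus: 0.26 × (1 − 0.76) × 0.70 = 0.04368
  Iracetus: 0.12 × (1 − 0.17) × 0.69 = 0.068724
  Myoderma: 0.29 × (1 − 0.18) × 0.61 = 0.14506
The unnormalized weights sum to 0.28597.
P(Eladerma | evidence) ≈ 0.028512 / 0.28597 ≈ 0.100
P(Arvapus | evidence) ≈ 0.04368 / 0.28597 ≈ 0.153
P(Iracetus | evidence) ≈ 0.068724 / 0.28597 ≈ 0.240
P(Myoderma | evidence) ≈ 0.14506 / 0.28597 ≈ 0.507
The largest is 0.507, so Myoderma is most probable.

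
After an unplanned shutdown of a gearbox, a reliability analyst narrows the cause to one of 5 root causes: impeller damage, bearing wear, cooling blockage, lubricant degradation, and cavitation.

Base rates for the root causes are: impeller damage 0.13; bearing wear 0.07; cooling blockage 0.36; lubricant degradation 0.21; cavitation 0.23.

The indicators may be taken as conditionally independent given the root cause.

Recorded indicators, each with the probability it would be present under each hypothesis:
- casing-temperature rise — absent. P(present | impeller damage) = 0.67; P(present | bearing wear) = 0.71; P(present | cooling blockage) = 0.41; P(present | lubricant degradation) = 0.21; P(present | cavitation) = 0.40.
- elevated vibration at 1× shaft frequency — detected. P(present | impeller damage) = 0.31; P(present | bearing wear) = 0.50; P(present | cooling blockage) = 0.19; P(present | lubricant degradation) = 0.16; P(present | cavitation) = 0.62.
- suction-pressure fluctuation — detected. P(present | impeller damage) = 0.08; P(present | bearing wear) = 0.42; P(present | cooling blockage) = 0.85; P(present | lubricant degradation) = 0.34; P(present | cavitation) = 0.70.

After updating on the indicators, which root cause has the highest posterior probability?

Multiply each prior by the joint likelihood of the indicator pattern (using 1 − P(present | H) for each absent indicator):
  impeller damage: 0.13 × (1 − 0.67) × 0.31 × 0.08 = 0.0010639
  bearing wear: 0.07 × (1 − 0.71) × 0.50 × 0.42 = 0.004263
  cooling blockage: 0.36 × (1 − 0.41) × 0.19 × 0.85 = 0.034303
  lubricant degradation: 0.21 × (1 − 0.21) × 0.16 × 0.34 = 0.009025
  cavitation: 0.23 × (1 − 0.40) × 0.62 × 0.70 = 0.059892
The unnormalized weights sum to 0.10855.
P(impeller damage | evidence) ≈ 0.0010639 / 0.10855 ≈ 0.010
P(bearing wear | evidence) ≈ 0.004263 / 0.10855 ≈ 0.039
P(cooling blockage | evidence) ≈ 0.034303 / 0.10855 ≈ 0.316
P(lubricant degradation | evidence) ≈ 0.009025 / 0.10855 ≈ 0.083
P(cavitation | evidence) ≈ 0.059892 / 0.10855 ≈ 0.552
The largest is 0.552, so cavitation is most probable.

cavitation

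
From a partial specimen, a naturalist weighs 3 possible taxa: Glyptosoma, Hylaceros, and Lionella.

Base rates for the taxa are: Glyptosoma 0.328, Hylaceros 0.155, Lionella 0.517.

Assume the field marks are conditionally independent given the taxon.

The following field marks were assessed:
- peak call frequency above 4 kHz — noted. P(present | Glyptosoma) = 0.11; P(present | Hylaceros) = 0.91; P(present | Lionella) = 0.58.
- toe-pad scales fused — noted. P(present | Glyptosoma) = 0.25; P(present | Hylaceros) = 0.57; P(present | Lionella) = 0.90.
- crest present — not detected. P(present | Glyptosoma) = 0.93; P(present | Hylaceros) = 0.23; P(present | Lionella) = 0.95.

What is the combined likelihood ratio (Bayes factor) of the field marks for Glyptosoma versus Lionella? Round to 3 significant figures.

0.0738

Joint likelihood of the field mark pattern under each hypothesis (using 1 − P(present | H) for each absent field mark):
  Glyptosoma: 0.11 × 0.25 × (1 − 0.93) = 0.001925
  Lionella: 0.58 × 0.90 × (1 − 0.95) = 0.0261
Bayes factor = 0.001925 / 0.0261 ≈ 0.0738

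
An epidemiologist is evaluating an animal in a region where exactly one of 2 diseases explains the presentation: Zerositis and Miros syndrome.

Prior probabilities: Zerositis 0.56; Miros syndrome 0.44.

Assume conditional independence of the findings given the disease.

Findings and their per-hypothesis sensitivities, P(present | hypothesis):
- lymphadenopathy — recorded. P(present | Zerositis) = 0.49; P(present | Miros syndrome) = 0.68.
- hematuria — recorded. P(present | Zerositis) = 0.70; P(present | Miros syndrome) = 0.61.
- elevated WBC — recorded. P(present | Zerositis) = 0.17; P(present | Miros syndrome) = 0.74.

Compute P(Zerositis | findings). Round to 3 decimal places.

0.195

Multiply each prior by the joint likelihood of the evidence pattern:
  Zerositis: 0.56 × 0.49 × 0.70 × 0.17 = 0.032654
  Miros syndrome: 0.44 × 0.68 × 0.61 × 0.74 = 0.13506
The unnormalized weights sum to 0.16771.
P(Zerositis | evidence) = 0.032654 / 0.16771 ≈ 0.195.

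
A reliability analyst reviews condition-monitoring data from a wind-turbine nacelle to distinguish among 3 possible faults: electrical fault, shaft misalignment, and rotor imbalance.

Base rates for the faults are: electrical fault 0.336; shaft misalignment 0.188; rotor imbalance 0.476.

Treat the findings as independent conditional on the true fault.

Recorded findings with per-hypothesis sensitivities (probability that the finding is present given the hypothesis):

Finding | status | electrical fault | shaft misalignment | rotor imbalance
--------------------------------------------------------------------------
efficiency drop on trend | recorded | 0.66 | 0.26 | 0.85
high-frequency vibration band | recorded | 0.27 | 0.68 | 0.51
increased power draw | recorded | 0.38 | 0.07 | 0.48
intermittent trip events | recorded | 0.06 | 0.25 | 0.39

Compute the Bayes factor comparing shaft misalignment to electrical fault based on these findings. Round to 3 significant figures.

0.762

The Bayes factor is the ratio of the joint likelihoods of the evidence pattern under the two hypotheses.
  shaft misalignment: 0.26 × 0.68 × 0.07 × 0.25 = 0.003094
  electrical fault: 0.66 × 0.27 × 0.38 × 0.06 = 0.004063
Bayes factor = 0.003094 / 0.004063 ≈ 0.762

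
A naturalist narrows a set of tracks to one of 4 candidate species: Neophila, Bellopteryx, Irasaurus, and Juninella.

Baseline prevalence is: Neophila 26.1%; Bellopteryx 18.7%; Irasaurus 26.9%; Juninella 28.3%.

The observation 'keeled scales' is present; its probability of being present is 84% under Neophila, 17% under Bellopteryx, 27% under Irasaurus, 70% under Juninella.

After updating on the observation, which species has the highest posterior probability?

Neophila

For each hypothesis, the unnormalized posterior weight is prior × likelihood:
  Neophila: 0.261 × 0.84 = 0.21924
  Bellopteryx: 0.187 × 0.17 = 0.03179
  Irasaurus: 0.269 × 0.27 = 0.07263
  Juninella: 0.283 × 0.70 = 0.1981
Marginal likelihood of the evidence = 0.52176.
P(Neophila | evidence) ≈ 0.21924 / 0.52176 ≈ 0.420
P(Bellopteryx | evidence) ≈ 0.03179 / 0.52176 ≈ 0.061
P(Irasaurus | evidence) ≈ 0.07263 / 0.52176 ≈ 0.139
P(Juninella | evidence) ≈ 0.1981 / 0.52176 ≈ 0.380
The largest is 0.420, so Neophila is most probable.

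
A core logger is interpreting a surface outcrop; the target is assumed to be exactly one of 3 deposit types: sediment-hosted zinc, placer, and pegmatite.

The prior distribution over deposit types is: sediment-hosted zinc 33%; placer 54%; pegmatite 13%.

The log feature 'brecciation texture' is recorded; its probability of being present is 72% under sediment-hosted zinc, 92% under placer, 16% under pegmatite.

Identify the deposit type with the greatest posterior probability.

placer

Multiply each prior by the likelihood of the log feature:
  sediment-hosted zinc: 0.33 × 0.72 = 0.2376
  placer: 0.54 × 0.92 = 0.4968
  pegmatite: 0.13 × 0.16 = 0.0208
The unnormalized weights sum to 0.7552.
P(sediment-hosted zinc | evidence) ≈ 0.2376 / 0.7552 ≈ 0.315
P(placer | evidence) ≈ 0.4968 / 0.7552 ≈ 0.658
P(pegmatite | evidence) ≈ 0.0208 / 0.7552 ≈ 0.028
The largest is 0.658, so placer is most probable.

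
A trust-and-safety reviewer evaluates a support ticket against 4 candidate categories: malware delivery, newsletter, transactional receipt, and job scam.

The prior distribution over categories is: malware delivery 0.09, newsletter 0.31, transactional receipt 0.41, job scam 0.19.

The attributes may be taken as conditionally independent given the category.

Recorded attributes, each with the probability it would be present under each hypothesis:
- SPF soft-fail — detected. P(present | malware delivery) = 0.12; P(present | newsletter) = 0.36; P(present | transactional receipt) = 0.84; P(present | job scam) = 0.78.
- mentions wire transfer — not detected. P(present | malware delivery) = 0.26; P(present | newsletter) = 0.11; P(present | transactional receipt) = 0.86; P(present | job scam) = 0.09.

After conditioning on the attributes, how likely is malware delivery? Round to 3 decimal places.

Multiply each prior by the joint likelihood of the attribute pattern (using 1 − P(present | H) for each absent attribute):
  malware delivery: 0.09 × 0.12 × (1 − 0.26) = 0.007992
  newsletter: 0.31 × 0.36 × (1 − 0.11) = 0.099324
  transactional receipt: 0.41 × 0.84 × (1 − 0.86) = 0.048216
  job scam: 0.19 × 0.78 × (1 − 0.09) = 0.13486
The unnormalized weights sum to 0.29039.
P(malware delivery | evidence) = 0.007992 / 0.29039 ≈ 0.028.

0.028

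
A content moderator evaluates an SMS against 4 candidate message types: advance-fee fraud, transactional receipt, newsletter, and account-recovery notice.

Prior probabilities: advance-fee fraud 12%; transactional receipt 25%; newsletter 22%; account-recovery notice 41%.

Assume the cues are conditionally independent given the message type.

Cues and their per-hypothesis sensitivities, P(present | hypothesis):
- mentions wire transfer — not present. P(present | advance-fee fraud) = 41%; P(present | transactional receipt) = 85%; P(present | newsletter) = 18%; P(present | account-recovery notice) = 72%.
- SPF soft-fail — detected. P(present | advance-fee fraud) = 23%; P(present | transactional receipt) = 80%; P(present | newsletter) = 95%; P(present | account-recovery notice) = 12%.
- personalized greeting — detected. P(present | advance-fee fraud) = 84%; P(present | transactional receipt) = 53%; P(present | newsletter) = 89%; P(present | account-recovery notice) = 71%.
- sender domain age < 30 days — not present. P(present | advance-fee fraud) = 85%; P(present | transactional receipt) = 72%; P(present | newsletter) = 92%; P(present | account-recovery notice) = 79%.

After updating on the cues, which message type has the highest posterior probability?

By Bayes' rule with conditional independence, the unnormalized weight for each hypothesis is prior × ∏ likelihoods (using 1 − P(present | H) for each absent cue):
  advance-fee fraud: 0.12 × (1 − 0.41) × 0.23 × 0.84 × (1 − 0.85) = 0.0020518
  transactional receipt: 0.25 × (1 − 0.85) × 0.80 × 0.53 × (1 − 0.72) = 0.004452
  newsletter: 0.22 × (1 − 0.18) × 0.95 × 0.89 × (1 − 0.92) = 0.012202
  account-recovery notice: 0.41 × (1 − 0.72) × 0.12 × 0.71 × (1 − 0.79) = 0.002054
Marginal likelihood of the evidence = 0.02076.
P(advance-fee fraud | evidence) ≈ 0.0020518 / 0.02076 ≈ 0.099
P(transactional receipt | evidence) ≈ 0.004452 / 0.02076 ≈ 0.214
P(newsletter | evidence) ≈ 0.012202 / 0.02076 ≈ 0.588
P(account-recovery notice | evidence) ≈ 0.002054 / 0.02076 ≈ 0.099
The largest is 0.588, so newsletter is most probable.

newsletter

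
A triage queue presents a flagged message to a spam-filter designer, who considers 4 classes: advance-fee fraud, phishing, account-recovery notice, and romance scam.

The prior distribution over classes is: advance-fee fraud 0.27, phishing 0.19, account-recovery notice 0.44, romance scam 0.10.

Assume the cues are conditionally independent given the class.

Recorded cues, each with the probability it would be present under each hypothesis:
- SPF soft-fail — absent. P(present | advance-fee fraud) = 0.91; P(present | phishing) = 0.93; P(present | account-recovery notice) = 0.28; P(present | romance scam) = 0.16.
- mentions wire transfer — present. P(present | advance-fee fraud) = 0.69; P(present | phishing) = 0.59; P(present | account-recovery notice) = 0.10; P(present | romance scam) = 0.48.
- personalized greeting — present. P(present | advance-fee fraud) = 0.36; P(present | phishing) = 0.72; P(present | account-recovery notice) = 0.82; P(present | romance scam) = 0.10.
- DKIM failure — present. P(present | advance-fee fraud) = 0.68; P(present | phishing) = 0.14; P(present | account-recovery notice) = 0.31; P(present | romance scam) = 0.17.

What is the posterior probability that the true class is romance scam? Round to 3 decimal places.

By Bayes' rule with conditional independence, the unnormalized weight for each hypothesis is prior × ∏ likelihoods (using 1 − P(present | H) for each absent cue):
  advance-fee fraud: 0.27 × (1 − 0.91) × 0.69 × 0.36 × 0.68 = 0.0041046
  phishing: 0.19 × (1 − 0.93) × 0.59 × 0.72 × 0.14 = 0.00079098
  account-recovery notice: 0.44 × (1 − 0.28) × 0.10 × 0.82 × 0.31 = 0.0080531
  romance scam: 0.10 × (1 − 0.16) × 0.48 × 0.10 × 0.17 = 0.00068544
The unnormalized weights sum to 0.013634.
P(romance scam | evidence) = 0.00068544 / 0.013634 ≈ 0.050.

0.050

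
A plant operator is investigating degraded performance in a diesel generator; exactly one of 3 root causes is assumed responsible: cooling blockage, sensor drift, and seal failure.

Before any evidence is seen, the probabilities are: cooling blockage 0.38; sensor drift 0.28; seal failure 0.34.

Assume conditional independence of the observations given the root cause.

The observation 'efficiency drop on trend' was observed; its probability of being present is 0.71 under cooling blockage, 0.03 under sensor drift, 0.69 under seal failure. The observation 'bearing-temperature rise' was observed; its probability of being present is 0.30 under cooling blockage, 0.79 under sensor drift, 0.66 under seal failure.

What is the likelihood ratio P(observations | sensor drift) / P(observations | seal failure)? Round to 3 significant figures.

0.0520

Joint likelihood of the evidence pattern under each hypothesis:
  sensor drift: 0.03 × 0.79 = 0.0237
  seal failure: 0.69 × 0.66 = 0.4554
Bayes factor = 0.0237 / 0.4554 ≈ 0.0520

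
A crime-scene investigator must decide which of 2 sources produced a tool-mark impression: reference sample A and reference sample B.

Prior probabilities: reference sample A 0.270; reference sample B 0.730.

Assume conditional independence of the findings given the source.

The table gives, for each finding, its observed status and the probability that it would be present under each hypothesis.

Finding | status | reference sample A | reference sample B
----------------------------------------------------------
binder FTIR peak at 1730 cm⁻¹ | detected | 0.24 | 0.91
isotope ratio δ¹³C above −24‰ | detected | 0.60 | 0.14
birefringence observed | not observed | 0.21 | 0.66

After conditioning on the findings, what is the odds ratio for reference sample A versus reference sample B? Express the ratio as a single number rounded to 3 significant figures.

Unnormalized posterior weight (prior times the finding likelihoods) for each of the two hypotheses (using 1 − P(present | H) for each absent finding):
  reference sample A: 0.270 × 0.24 × 0.60 × (1 − 0.21) = 0.030715
  reference sample B: 0.730 × 0.91 × 0.14 × (1 − 0.66) = 0.031621
Odds(reference sample A : reference sample B) = 0.030715 / 0.031621 ≈ 0.971.

0.971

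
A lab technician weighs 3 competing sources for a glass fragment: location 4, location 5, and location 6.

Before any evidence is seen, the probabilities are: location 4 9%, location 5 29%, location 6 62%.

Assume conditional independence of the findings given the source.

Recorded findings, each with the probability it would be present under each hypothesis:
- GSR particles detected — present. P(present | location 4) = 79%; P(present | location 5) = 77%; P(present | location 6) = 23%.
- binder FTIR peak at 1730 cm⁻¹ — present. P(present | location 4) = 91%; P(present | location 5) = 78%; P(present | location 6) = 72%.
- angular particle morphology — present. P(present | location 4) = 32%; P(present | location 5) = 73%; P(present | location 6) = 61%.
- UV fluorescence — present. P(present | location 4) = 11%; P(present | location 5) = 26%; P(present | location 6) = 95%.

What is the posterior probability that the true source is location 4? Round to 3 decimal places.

0.024

Multiply each prior by the joint likelihood of the evidence pattern:
  location 4: 0.09 × 0.79 × 0.91 × 0.32 × 0.11 = 0.0022775
  location 5: 0.29 × 0.77 × 0.78 × 0.73 × 0.26 = 0.033058
  location 6: 0.62 × 0.23 × 0.72 × 0.61 × 0.95 = 0.059498
Marginal likelihood of the evidence = 0.094834.
P(location 4 | evidence) = 0.0022775 / 0.094834 ≈ 0.024.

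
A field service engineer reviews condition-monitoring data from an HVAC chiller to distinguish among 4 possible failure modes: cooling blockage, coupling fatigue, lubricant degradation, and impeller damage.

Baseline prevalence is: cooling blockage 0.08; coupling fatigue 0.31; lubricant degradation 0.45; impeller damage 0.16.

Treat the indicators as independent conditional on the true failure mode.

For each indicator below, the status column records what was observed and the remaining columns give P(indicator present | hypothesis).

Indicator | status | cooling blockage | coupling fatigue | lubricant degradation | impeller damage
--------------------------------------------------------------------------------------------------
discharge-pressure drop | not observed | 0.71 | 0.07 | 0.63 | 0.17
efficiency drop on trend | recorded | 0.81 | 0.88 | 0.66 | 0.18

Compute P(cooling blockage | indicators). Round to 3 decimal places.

By Bayes' rule with conditional independence, the unnormalized weight for each hypothesis is prior × ∏ likelihoods (using 1 − P(present | H) for each absent indicator):
  cooling blockage: 0.08 × (1 − 0.71) × 0.81 = 0.018792
  coupling fatigue: 0.31 × (1 − 0.07) × 0.88 = 0.2537
  lubricant degradation: 0.45 × (1 − 0.63) × 0.66 = 0.10989
  impeller damage: 0.16 × (1 − 0.17) × 0.18 = 0.023904
The unnormalized weights sum to 0.40629.
P(cooling blockage | evidence) = 0.018792 / 0.40629 ≈ 0.046.

0.046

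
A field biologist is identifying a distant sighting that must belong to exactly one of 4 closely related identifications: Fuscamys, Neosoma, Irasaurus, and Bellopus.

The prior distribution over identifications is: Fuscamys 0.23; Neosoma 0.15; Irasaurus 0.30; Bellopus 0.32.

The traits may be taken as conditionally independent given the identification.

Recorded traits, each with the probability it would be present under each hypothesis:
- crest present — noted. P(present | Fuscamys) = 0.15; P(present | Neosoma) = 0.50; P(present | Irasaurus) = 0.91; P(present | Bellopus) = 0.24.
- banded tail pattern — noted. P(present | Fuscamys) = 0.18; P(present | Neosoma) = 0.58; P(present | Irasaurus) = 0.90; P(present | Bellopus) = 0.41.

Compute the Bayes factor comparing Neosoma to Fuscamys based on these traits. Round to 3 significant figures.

10.7

The Bayes factor is the ratio of the joint likelihoods of the trait pattern under the two hypotheses.
  Neosoma: 0.50 × 0.58 = 0.29
  Fuscamys: 0.15 × 0.18 = 0.027
Bayes factor = 0.29 / 0.027 ≈ 10.7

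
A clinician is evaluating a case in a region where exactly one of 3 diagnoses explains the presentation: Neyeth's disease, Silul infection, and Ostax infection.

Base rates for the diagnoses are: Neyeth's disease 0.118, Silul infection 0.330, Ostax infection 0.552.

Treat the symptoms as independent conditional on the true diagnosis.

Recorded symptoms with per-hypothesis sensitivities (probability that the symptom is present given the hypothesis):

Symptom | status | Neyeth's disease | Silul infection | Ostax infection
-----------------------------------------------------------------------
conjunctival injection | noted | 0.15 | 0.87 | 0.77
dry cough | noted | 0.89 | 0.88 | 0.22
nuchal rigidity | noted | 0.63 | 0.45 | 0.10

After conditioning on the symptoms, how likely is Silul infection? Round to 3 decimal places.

Multiply each prior by the joint likelihood of the symptom pattern:
  Neyeth's disease: 0.118 × 0.15 × 0.89 × 0.63 = 0.0099244
  Silul infection: 0.330 × 0.87 × 0.88 × 0.45 = 0.11369
  Ostax infection: 0.552 × 0.77 × 0.22 × 0.10 = 0.0093509
Marginal likelihood of the evidence = 0.13297.
P(Silul infection | evidence) = 0.11369 / 0.13297 ≈ 0.855.

0.855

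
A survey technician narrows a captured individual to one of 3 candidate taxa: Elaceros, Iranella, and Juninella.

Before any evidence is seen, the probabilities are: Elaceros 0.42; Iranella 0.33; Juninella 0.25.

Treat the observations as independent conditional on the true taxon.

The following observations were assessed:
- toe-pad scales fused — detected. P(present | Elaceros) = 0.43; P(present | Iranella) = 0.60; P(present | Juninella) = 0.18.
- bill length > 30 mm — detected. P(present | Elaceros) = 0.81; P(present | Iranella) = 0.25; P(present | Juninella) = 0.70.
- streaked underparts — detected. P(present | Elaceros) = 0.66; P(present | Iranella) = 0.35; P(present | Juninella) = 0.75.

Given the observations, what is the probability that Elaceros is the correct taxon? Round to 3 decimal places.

0.702

By Bayes' rule with conditional independence, the unnormalized weight for each hypothesis is prior × ∏ likelihoods:
  Elaceros: 0.42 × 0.43 × 0.81 × 0.66 = 0.096549
  Iranella: 0.33 × 0.60 × 0.25 × 0.35 = 0.017325
  Juninella: 0.25 × 0.18 × 0.70 × 0.75 = 0.023625
Normalizing constant Z = 0.096549 + 0.017325 + 0.023625 = 0.1375.
P(Elaceros | evidence) = 0.096549 / 0.1375 ≈ 0.702.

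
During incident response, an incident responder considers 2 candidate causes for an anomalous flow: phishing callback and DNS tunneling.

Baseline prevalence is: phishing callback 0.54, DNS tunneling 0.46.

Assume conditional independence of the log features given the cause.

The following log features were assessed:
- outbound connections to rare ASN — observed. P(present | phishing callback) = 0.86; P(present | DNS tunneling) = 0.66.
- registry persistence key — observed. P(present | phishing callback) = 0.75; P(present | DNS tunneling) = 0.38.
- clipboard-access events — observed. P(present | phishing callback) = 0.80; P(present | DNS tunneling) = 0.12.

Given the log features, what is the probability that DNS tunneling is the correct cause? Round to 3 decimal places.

By Bayes' rule with conditional independence, the unnormalized weight for each hypothesis is prior × ∏ likelihoods:
  phishing callback: 0.54 × 0.86 × 0.75 × 0.80 = 0.27864
  DNS tunneling: 0.46 × 0.66 × 0.38 × 0.12 = 0.013844
Normalizing constant Z = 0.27864 + 0.013844 = 0.29248.
P(DNS tunneling | evidence) = 0.013844 / 0.29248 ≈ 0.047.

0.047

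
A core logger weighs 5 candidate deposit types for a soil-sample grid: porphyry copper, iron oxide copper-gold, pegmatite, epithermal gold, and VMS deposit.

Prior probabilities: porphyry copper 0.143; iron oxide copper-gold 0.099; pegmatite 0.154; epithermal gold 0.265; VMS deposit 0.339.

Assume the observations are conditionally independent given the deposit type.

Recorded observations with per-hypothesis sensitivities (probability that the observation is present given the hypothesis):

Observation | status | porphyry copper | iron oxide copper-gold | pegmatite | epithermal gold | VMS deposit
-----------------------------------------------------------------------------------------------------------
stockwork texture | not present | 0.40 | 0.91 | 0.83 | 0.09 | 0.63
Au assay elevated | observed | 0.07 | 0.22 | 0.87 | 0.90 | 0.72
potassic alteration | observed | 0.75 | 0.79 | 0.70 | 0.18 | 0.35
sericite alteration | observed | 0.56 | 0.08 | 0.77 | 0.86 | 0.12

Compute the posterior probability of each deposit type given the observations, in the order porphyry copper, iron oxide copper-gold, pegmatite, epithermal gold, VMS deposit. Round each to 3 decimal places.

0.048, 0.002, 0.235, 0.642, 0.073

By Bayes' rule with conditional independence, the unnormalized weight for each hypothesis is prior × ∏ likelihoods (using 1 − P(present | H) for each absent observation):
  porphyry copper: 0.143 × (1 − 0.40) × 0.07 × 0.75 × 0.56 = 0.0025225
  iron oxide copper-gold: 0.099 × (1 − 0.91) × 0.22 × 0.79 × 0.08 = 0.00012388
  pegmatite: 0.154 × (1 − 0.83) × 0.87 × 0.70 × 0.77 = 0.012277
  epithermal gold: 0.265 × (1 − 0.09) × 0.90 × 0.18 × 0.86 = 0.033597
  VMS deposit: 0.339 × (1 − 0.63) × 0.72 × 0.35 × 0.12 = 0.003793
The unnormalized weights sum to 0.052313.
P(porphyry copper | evidence) = 0.0025225 / 0.052313 ≈ 0.048
P(iron oxide copper-gold | evidence) = 0.00012388 / 0.052313 ≈ 0.002
P(pegmatite | evidence) = 0.012277 / 0.052313 ≈ 0.235
P(epithermal gold | evidence) = 0.033597 / 0.052313 ≈ 0.642
P(VMS deposit | evidence) = 0.003793 / 0.052313 ≈ 0.073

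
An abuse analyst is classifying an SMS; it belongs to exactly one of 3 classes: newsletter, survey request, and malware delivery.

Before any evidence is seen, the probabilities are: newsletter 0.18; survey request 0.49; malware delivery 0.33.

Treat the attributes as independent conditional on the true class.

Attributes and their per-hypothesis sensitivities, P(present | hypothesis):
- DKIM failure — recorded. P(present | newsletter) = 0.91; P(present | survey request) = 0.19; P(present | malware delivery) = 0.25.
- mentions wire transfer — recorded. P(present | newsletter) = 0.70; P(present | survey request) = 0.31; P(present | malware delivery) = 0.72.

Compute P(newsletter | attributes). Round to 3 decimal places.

Multiply each prior by the joint likelihood of the attribute pattern:
  newsletter: 0.18 × 0.91 × 0.70 = 0.11466
  survey request: 0.49 × 0.19 × 0.31 = 0.028861
  malware delivery: 0.33 × 0.25 × 0.72 = 0.0594
The unnormalized weights sum to 0.20292.
P(newsletter | evidence) = 0.11466 / 0.20292 ≈ 0.565.

0.565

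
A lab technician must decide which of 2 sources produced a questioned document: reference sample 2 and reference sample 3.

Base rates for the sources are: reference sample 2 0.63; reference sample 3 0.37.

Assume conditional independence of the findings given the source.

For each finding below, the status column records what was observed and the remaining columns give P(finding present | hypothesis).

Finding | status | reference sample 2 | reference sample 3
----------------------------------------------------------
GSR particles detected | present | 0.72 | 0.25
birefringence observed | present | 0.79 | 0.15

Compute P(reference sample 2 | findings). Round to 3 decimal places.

By Bayes' rule with conditional independence, the unnormalized weight for each hypothesis is prior × ∏ likelihoods:
  reference sample 2: 0.63 × 0.72 × 0.79 = 0.35834
  reference sample 3: 0.37 × 0.25 × 0.15 = 0.013875
Normalizing constant Z = 0.35834 + 0.013875 = 0.37222.
P(reference sample 2 | evidence) = 0.35834 / 0.37222 ≈ 0.963.

0.963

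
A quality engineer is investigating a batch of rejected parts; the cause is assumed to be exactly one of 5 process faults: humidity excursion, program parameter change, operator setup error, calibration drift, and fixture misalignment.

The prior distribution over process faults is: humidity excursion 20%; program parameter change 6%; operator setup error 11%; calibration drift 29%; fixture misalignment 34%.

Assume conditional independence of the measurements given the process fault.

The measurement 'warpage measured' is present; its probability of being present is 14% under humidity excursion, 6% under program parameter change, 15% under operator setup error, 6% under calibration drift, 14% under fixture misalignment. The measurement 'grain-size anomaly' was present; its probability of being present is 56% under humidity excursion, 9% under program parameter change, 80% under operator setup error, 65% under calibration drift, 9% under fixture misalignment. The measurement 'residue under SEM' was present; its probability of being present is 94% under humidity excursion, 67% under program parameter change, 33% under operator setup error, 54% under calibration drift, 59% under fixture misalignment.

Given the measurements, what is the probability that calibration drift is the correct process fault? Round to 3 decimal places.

For each hypothesis, the unnormalized posterior weight is prior × product of the measurement likelihoods:
  humidity excursion: 0.20 × 0.14 × 0.56 × 0.94 = 0.014739
  program parameter change: 0.06 × 0.06 × 0.09 × 0.67 = 0.00021708
  operator setup error: 0.11 × 0.15 × 0.80 × 0.33 = 0.004356
  calibration drift: 0.29 × 0.06 × 0.65 × 0.54 = 0.0061074
  fixture misalignment: 0.34 × 0.14 × 0.09 × 0.59 = 0.0025276
Marginal likelihood of the evidence = 0.027947.
P(calibration drift | evidence) = 0.0061074 / 0.027947 ≈ 0.219.

0.219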